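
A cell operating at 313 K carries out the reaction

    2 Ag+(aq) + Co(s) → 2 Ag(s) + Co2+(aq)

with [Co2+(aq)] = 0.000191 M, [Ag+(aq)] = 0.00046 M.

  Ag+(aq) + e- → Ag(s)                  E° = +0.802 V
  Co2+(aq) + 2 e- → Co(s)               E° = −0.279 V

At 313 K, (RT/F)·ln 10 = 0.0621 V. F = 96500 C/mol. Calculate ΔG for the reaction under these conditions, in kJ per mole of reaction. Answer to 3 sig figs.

E°cell = +0.802 − (−0.279) = +1.081 V; the balanced reaction transfers n = 2 electrons.
The reaction quotient is [Co2+(aq)] / [Ag+(aq)]^2 = 903; by Nernst, E = +1.081 − (0.0621/2)(2.956) = +0.9892 V.
ΔG = −nFE = −(2)(96500)(+0.9892) J/mol = −191 kJ/mol.

−191 kJ/mol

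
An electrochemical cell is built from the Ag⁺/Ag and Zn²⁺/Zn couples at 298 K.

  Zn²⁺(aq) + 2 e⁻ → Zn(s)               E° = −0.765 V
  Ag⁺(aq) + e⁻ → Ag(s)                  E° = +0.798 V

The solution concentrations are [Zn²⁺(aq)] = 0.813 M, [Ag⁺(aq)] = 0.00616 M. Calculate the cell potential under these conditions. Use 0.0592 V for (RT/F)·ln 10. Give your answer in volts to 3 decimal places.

+1.435 V

The Ag⁺/Ag couple has the more positive E°, so it is the cathode; Zn²⁺/Zn is the anode.
E°cell = E°cat − E°an = +0.798 − (−0.765) = +1.563 V; n = 2.
The balanced reaction is 2 Ag⁺(aq) + Zn(s) → 2 Ag(s) + Zn²⁺(aq), so Q = [Zn²⁺(aq)] / [Ag⁺(aq)]^2 = 2.14×10^4 and log Q = 4.331.
By the Nernst equation, E = +1.563 − (0.0592/2)·(4.331) = +1.435 V.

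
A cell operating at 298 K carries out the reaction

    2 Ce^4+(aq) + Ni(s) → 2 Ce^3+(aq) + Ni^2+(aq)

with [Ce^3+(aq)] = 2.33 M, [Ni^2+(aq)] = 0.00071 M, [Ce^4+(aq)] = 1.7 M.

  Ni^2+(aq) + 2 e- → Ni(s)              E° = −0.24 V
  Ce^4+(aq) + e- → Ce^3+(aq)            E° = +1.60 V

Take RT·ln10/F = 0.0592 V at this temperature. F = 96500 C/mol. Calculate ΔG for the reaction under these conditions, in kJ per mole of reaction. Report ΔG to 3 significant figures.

−372 kJ/mol

E°cell = +1.60 − (−0.24) = +1.84 V; the balanced reaction transfers n = 2 electrons.
Here Q = ([Ce^3+(aq)]^2·[Ni^2+(aq)]) / [Ce^4+(aq)]^2 = 0.00133 (log Q = −2.875), giving E = +1.84 − (0.0592/2)·(−2.875) = +1.9251 V.
ΔG = −nFE = −(2)(96500)(+1.9251) J/mol = −372 kJ/mol.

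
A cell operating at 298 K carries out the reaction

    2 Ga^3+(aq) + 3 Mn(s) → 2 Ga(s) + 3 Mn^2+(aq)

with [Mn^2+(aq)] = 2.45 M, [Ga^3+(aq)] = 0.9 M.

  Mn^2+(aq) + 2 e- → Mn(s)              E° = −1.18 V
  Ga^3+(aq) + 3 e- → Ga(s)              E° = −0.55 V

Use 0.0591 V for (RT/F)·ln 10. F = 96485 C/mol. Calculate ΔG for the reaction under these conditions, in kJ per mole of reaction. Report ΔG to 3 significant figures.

The standard cell potential is −0.55 − (−1.18) = +0.63 V, with n = 6 electrons in the balanced equation.
Here Q = [Mn^2+(aq)]^3 / [Ga^3+(aq)]^2 = 18.2 (log Q = 1.259), giving E = +0.63 − (0.0591/6)·(1.259) = +0.6176 V.
Finally ΔG = −nFE = −(6)(96485 C/mol)(+0.6176 V) = −358 kJ/mol.

−358 kJ/mol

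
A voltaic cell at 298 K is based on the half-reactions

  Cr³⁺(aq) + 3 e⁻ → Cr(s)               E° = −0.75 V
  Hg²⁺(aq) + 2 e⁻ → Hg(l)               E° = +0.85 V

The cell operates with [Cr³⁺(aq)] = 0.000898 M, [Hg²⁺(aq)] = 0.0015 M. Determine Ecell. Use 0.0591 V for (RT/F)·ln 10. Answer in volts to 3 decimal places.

+1.577 V

The Hg²⁺/Hg couple has the more positive E°, so it is the cathode; Cr³⁺/Cr is the anode.
E°cell = +0.85 − (−0.75) = +1.60 V, with n = 6 electrons transferred.
For the overall reaction 3 Hg²⁺(aq) + 2 Cr(s) → 3 Hg(l) + 2 Cr³⁺(aq), Q = [Cr³⁺(aq)]^2 / [Hg²⁺(aq)]^3 = 239, giving log Q = 2.378.
Applying E = E° − (RT ln10/nF)·log Q gives +1.60 − (0.0591/6)(2.378) = +1.577 V.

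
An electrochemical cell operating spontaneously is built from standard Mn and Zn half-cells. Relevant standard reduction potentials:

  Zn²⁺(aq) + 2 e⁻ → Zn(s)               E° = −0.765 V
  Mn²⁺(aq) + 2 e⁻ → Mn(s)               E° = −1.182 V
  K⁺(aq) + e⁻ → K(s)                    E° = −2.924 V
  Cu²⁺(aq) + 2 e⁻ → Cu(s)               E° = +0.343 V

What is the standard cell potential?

+0.417 V

Of the two couples in this cell, the one with the more positive reduction potential is reduced at the cathode: here that is Zn²⁺/Zn (−0.765 V); Mn²⁺/Mn (−1.182 V) is the anode.
E°cell = E°(cathode) − E°(anode) = −0.765 − (−1.182) = +0.417 V.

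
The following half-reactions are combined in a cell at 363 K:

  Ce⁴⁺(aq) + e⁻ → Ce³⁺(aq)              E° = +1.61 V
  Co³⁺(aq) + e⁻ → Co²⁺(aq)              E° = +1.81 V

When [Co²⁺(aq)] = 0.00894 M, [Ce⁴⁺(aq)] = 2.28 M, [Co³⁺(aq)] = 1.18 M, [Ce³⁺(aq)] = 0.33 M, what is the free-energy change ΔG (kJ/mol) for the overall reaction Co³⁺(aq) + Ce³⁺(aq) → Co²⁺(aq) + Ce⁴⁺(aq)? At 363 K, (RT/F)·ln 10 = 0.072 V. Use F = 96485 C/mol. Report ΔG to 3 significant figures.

With Co³⁺/Co²⁺ reduced at the cathode, E°cell = +1.81 − (+1.61) = +0.20 V and n = 1.
The reaction quotient is ([Co²⁺(aq)]·[Ce⁴⁺(aq)]) / ([Co³⁺(aq)]·[Ce³⁺(aq)]) = 0.0523; by Nernst, E = +0.20 − (0.072/1)(−1.281) = +0.2922 V.
Finally ΔG = −nFE = −(1)(96485 C/mol)(+0.2922 V) = −28.2 kJ/mol.

−28.2 kJ/mol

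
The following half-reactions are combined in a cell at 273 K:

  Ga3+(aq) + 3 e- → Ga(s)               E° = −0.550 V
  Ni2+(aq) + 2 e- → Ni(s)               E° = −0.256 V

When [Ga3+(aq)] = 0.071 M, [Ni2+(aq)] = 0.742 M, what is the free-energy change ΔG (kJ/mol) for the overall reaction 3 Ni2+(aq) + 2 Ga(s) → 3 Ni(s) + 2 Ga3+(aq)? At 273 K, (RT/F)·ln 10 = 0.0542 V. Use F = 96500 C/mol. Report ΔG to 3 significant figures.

The standard cell potential is −0.256 − (−0.550) = +0.294 V, with n = 6 electrons in the balanced equation.
The reaction quotient is [Ga3+(aq)]^2 / [Ni2+(aq)]^3 = 0.0123; by Nernst, E = +0.294 − (0.0542/6)(−1.909) = +0.3112 V.
Then ΔG = −nFE = −6 × 96500 × +0.3112 J/mol = −180 kJ/mol.

−180 kJ/mol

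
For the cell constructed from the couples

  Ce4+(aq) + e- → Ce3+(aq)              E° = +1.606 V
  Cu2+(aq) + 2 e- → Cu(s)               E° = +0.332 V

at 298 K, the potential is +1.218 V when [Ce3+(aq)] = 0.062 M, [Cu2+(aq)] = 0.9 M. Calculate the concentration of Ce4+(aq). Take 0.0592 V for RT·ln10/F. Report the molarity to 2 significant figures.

The Ce⁴⁺/Ce³⁺ couple has the larger reduction potential, so it is the cathode: E°cell = +1.606 − (+0.332) = +1.274 V and n = 2.
From the Nernst equation, log Q = n(E° − E)/0.0592 = 2·(+1.274 − (+1.218))/0.0592 = 1.892.
For 2 Ce4+(aq) + Cu(s) → 2 Ce3+(aq) + Cu2+(aq), the reaction quotient is Q = ([Ce3+(aq)]^2·[Cu2+(aq)]) / [Ce4+(aq)]^2.
Solving for the unknown gives log [Ce4+(aq)] = −2.176, so [Ce4+(aq)] ≈ 0.0067 M.

0.0067 M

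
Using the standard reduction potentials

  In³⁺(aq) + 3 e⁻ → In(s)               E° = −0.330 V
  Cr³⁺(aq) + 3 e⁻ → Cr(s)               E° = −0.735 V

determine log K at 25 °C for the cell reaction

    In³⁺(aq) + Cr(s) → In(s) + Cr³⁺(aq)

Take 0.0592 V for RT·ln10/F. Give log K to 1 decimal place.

The In³⁺/In couple is reduced (cathode); E°cell = −0.330 − (−0.735) = +0.405 V with n = 3.
At equilibrium E = 0, so log K = nE°cell / 0.0592 = (3)(+0.405) / 0.0592 = 20.5.

log K = 20.5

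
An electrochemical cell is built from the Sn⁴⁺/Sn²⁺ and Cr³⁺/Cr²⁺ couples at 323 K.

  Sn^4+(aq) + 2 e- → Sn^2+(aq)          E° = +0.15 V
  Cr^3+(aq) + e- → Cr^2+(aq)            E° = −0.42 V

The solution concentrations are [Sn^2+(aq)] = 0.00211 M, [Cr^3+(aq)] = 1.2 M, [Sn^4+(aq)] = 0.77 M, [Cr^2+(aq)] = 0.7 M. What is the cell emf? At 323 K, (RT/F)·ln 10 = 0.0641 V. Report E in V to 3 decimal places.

Sn⁴⁺/Sn²⁺ is reduced (cathode, E° = +0.15 V) and Cr³⁺/Cr²⁺ is oxidized (anode).
E°cell = +0.15 − (−0.42) = +0.57 V, with n = 2 electrons transferred.
The balanced reaction is Sn^4+(aq) + 2 Cr^2+(aq) → Sn^2+(aq) + 2 Cr^3+(aq), so Q = ([Sn^2+(aq)]·[Cr^3+(aq)]^2) / ([Sn^4+(aq)]·[Cr^2+(aq)]^2) = 0.00805 and log Q = −2.094.
By the Nernst equation, E = +0.57 − (0.0641/2)·(−2.094) = +0.637 V.

+0.637 V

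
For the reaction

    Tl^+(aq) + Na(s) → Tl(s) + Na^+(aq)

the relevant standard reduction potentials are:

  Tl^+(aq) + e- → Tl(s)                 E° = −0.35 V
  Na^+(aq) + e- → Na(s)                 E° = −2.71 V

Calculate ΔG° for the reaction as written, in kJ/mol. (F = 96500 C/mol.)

In the reaction as written Tl^+(aq) is reduced, so the Tl⁺/Tl couple is the cathode and Na⁺/Na is the anode.
E°cell = −0.35 − (−2.71) = +2.36 V; balancing electrons gives n = 1.
ΔG° = −nFE°cell = −(1)(96500)(+2.36) J/mol = −228 kJ/mol.

−228 kJ/mol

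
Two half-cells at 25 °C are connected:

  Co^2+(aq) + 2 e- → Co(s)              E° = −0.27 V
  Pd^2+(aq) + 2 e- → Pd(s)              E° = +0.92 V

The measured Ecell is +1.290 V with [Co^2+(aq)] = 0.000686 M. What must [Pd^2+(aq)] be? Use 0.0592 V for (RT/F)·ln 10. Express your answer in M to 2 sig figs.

Pd²⁺/Pd is the cathode (higher E°); E°cell = +0.92 − (−0.27) = +1.19 V with n = 2.
From the Nernst equation, log Q = n(E° − E)/0.0592 = 2·(+1.19 − (+1.290))/0.0592 = −3.378.
For Pd^2+(aq) + Co(s) → Pd(s) + Co^2+(aq), the reaction quotient is Q = [Co^2+(aq)] / [Pd^2+(aq)].
Substituting the known concentrations and solving, log [Pd^2+(aq)] = 0.214 and [Pd^2+(aq)] = 1.6 M.

1.6 M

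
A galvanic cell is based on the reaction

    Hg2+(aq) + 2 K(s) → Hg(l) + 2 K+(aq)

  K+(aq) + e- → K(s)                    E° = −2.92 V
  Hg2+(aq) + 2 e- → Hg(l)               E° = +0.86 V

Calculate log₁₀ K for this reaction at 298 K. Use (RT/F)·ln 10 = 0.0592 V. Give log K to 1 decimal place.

log K = 127.7

The Hg²⁺/Hg couple is reduced (cathode); E°cell = +0.86 − (−2.92) = +3.78 V with n = 2.
At equilibrium E = 0, so log K = nE°cell / 0.0592 = (2)(+3.78) / 0.0592 = 127.7.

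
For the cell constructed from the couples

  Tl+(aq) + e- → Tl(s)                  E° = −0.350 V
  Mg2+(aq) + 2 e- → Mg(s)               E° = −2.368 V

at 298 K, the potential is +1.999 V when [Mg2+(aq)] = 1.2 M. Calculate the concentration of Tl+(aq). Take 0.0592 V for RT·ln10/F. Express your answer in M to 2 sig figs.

0.52 M

The Tl⁺/Tl couple has the larger reduction potential, so it is the cathode: E°cell = −0.350 − (−2.368) = +2.018 V and n = 2.
Rearranging E = E° − (0.0592/n)·log Q gives log Q = 2(+2.018 − (+1.999))/0.0592 = 0.642.
The balanced reaction is 2 Tl+(aq) + Mg(s) → 2 Tl(s) + Mg2+(aq), so Q = [Mg2+(aq)] / [Tl+(aq)]^2.
Solving for the unknown gives log [Tl+(aq)] = −0.281, so [Tl+(aq)] ≈ 0.52 M.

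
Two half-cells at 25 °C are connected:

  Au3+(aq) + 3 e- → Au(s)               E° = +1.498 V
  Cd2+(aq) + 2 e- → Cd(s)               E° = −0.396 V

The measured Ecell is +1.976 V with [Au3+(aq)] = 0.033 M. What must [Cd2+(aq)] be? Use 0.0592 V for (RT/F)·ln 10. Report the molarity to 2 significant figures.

Au³⁺/Au is the cathode (higher E°); E°cell = +1.498 − (−0.396) = +1.894 V with n = 6.
From the Nernst equation, log Q = n(E° − E)/0.0592 = 6·(+1.894 − (+1.976))/0.0592 = −8.311.
For 2 Au3+(aq) + 3 Cd(s) → 2 Au(s) + 3 Cd2+(aq), the reaction quotient is Q = [Cd2+(aq)]^3 / [Au3+(aq)]^2.
Substituting the known concentrations and solving, log [Cd2+(aq)] = −3.758 and [Cd2+(aq)] = 0.00017 M.

0.00017 M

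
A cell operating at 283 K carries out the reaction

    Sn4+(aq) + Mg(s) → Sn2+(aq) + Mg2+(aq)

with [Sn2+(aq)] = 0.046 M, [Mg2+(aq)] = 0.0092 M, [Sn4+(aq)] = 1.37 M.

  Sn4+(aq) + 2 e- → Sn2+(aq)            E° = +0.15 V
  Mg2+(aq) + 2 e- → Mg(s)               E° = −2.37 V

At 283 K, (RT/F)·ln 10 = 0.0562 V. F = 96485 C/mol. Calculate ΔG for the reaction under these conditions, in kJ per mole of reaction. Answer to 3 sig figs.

With Sn⁴⁺/Sn²⁺ reduced at the cathode, E°cell = +0.15 − (−2.37) = +2.52 V and n = 2.
The reaction quotient is ([Sn2+(aq)]·[Mg2+(aq)]) / [Sn4+(aq)] = 0.000309; by Nernst, E = +2.52 − (0.0562/2)(−3.510) = +2.6186 V.
Then ΔG = −nFE = −2 × 96485 × +2.6186 J/mol = −505 kJ/mol.

−505 kJ/mol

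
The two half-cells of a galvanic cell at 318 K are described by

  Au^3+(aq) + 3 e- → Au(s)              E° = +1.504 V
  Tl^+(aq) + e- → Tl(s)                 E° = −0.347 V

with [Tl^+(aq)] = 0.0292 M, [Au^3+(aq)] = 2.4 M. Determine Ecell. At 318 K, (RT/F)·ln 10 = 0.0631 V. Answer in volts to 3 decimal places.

+1.956 V

The Au³⁺/Au couple has the more positive E°, so it is the cathode; Tl⁺/Tl is the anode.
E°cell = E°cat − E°an = +1.504 − (−0.347) = +1.851 V; n = 3.
For the overall reaction Au^3+(aq) + 3 Tl(s) → Au(s) + 3 Tl^+(aq), Q = [Tl^+(aq)]^3 / [Au^3+(aq)] = 1.04×10^−5, giving log Q = −4.984.
By the Nernst equation, E = +1.851 − (0.0631/3)·(−4.984) = +1.956 V.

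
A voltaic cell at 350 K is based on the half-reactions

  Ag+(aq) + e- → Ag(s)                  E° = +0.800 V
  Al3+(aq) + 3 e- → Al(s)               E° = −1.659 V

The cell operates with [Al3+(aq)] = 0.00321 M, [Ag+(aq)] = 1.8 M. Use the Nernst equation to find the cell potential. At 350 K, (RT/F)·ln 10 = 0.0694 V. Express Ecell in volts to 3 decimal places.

Since E°(Ag⁺/Ag) > E°(Al³⁺/Al), Ag⁺/Ag serves as the cathode.
E°cell = E°cat − E°an = +0.800 − (−1.659) = +2.459 V; n = 3.
Balancing gives 3 Ag+(aq) + Al(s) → 3 Ag(s) + Al3+(aq); hence Q = [Al3+(aq)] / [Ag+(aq)]^3 = 0.00055 (log Q = −3.259).
E = E° − (0.0694/n)·log Q = +2.459 − (0.0694/3)(−3.259) = +2.534 V.

+2.534 V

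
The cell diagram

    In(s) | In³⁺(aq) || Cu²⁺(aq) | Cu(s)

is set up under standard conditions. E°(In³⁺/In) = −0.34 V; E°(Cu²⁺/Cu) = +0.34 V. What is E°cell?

By convention the left-hand electrode in cell notation is the anode (oxidation) and the right-hand electrode is the cathode (reduction).
E°cell = E°(right) − E°(left) = +0.34 − (−0.34) = +0.68 V.

+0.68 V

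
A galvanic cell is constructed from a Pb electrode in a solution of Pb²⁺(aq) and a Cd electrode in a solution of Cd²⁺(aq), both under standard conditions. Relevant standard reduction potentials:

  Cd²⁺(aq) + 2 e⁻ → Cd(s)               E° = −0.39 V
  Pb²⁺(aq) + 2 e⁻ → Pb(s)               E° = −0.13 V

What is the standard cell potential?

+0.26 V

The Pb²⁺/Pb couple has the higher E°, so Pb ion is reduced (cathode) and Cd is oxidized (anode).
E°cell = E°(cathode) − E°(anode) = −0.13 − (−0.39) = +0.26 V.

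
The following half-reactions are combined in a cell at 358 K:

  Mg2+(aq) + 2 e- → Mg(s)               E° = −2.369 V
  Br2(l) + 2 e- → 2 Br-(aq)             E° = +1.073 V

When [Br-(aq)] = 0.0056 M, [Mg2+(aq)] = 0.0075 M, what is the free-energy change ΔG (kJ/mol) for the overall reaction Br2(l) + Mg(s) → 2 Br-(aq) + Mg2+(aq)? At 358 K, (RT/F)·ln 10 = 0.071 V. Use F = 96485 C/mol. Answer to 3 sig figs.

With Br₂/Br⁻ reduced at the cathode, E°cell = +1.073 − (−2.369) = +3.442 V and n = 2.
Here Q = [Br-(aq)]^2·[Mg2+(aq)] = 2.35×10^−7 (log Q = −6.629), giving E = +3.442 − (0.071/2)·(−6.629) = +3.6773 V.
Then ΔG = −nFE = −2 × 96485 × +3.6773 J/mol = −710 kJ/mol.

−710 kJ/mol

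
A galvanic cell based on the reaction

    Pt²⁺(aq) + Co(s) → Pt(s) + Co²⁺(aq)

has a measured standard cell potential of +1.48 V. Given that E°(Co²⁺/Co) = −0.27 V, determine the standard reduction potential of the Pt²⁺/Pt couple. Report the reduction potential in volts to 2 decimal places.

In the reaction as written the Pt²⁺/Pt couple is reduced (cathode) and Co²⁺/Co is oxidized (anode), so E°cell = E°(Pt²⁺/Pt) − E°(Co²⁺/Co).
E°(Pt²⁺/Pt) = E°cell + E°(anode) = +1.48 + (−0.27) = +1.21 V.

+1.21 V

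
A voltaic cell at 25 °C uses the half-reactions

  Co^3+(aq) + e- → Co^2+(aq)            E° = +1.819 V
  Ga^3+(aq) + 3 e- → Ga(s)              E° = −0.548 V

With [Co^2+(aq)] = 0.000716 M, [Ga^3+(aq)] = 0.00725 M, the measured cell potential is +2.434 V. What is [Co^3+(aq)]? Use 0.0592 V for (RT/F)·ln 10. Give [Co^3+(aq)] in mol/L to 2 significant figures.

0.0019 M

With Co³⁺/Co²⁺ at the cathode and Ga³⁺/Ga at the anode, E°cell = +1.819 − (−0.548) = +2.367 V (n = 3).
Since E = E° − (0.0592/n)·log Q, log Q = n(E° − E)/0.0592 = −3.395.
For 3 Co^3+(aq) + Ga(s) → 3 Co^2+(aq) + Ga^3+(aq), the reaction quotient is Q = ([Co^2+(aq)]^3·[Ga^3+(aq)]) / [Co^3+(aq)]^3.
Isolating [Co^3+(aq)] in Q = 10^{−3.395} yields log [Co^3+(aq)] = −2.727, i.e. 0.0019 M.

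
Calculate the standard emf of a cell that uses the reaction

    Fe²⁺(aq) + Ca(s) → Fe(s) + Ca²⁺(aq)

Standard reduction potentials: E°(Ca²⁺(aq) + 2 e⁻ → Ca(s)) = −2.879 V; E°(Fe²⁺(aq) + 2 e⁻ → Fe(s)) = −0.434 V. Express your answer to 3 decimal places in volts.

In the reaction as written, Fe²⁺(aq) is reduced (cathode) and Ca²⁺(aq) is produced by oxidation at the anode.
E°cell = E°(cathode) − E°(anode) = −0.434 − (−2.879) = +2.445 V.

+2.445 V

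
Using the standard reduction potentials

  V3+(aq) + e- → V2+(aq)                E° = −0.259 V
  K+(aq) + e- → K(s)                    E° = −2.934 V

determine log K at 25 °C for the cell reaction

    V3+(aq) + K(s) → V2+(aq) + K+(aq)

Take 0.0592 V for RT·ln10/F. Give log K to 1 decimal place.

The V³⁺/V²⁺ couple is reduced (cathode); E°cell = −0.259 − (−2.934) = +2.675 V with n = 1.
At equilibrium E = 0, so log K = nE°cell / 0.0592 = (1)(+2.675) / 0.0592 = 45.2.

log K = 45.2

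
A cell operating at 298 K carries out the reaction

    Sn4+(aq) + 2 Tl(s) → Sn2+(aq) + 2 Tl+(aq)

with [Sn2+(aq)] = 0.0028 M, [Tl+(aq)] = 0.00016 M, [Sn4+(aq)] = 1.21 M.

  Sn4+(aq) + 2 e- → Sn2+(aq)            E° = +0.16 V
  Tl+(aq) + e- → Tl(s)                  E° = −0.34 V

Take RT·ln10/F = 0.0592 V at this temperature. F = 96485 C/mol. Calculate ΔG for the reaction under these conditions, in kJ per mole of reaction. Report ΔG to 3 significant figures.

−155 kJ/mol

E°cell = +0.16 − (−0.34) = +0.50 V; the balanced reaction transfers n = 2 electrons.
The reaction quotient is ([Sn2+(aq)]·[Tl+(aq)]^2) / [Sn4+(aq)] = 5.92×10^−11; by Nernst, E = +0.50 − (0.0592/2)(−10.227) = +0.8027 V.
ΔG = −nFE = −(2)(96485)(+0.8027) J/mol = −155 kJ/mol.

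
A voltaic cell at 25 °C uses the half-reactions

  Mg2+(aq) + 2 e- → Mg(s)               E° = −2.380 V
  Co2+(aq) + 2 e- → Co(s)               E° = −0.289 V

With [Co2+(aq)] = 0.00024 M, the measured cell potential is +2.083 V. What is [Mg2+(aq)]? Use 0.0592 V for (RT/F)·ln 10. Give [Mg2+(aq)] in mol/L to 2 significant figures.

0.00045 M

With Co²⁺/Co at the cathode and Mg²⁺/Mg at the anode, E°cell = −0.289 − (−2.380) = +2.091 V (n = 2).
From the Nernst equation, log Q = n(E° − E)/0.0592 = 2·(+2.091 − (+2.083))/0.0592 = 0.270.
Balancing electrons gives Co2+(aq) + Mg(s) → Co(s) + Mg2+(aq); thus Q = [Mg2+(aq)] / [Co2+(aq)].
Solving for the unknown gives log [Mg2+(aq)] = −3.350, so [Mg2+(aq)] ≈ 0.00045 M.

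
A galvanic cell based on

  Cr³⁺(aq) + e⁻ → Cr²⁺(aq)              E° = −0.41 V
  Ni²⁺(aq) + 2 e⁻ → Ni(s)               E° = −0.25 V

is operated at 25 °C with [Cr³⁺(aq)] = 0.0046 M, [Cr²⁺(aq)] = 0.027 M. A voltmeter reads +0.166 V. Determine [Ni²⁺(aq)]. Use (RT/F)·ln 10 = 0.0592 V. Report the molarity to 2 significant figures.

With Ni²⁺/Ni at the cathode and Cr³⁺/Cr²⁺ at the anode, E°cell = −0.25 − (−0.41) = +0.16 V (n = 2).
Rearranging E = E° − (0.0592/n)·log Q gives log Q = 2(+0.16 − (+0.166))/0.0592 = −0.203.
The balanced reaction is Ni²⁺(aq) + 2 Cr²⁺(aq) → Ni(s) + 2 Cr³⁺(aq), so Q = [Cr³⁺(aq)]^2 / ([Ni²⁺(aq)]·[Cr²⁺(aq)]^2).
Solving for the unknown gives log [Ni²⁺(aq)] = −1.334, so [Ni²⁺(aq)] ≈ 0.046 M.

0.046 M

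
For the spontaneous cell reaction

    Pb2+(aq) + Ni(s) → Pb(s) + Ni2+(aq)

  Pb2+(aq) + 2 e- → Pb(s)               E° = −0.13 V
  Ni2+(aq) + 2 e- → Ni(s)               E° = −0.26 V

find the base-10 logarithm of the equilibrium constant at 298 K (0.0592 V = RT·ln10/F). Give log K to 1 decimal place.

The Pb²⁺/Pb couple is reduced (cathode); E°cell = −0.13 − (−0.26) = +0.13 V with n = 2.
At equilibrium E = 0, so log K = nE°cell / 0.0592 = (2)(+0.13) / 0.0592 = 4.4.

log K = 4.4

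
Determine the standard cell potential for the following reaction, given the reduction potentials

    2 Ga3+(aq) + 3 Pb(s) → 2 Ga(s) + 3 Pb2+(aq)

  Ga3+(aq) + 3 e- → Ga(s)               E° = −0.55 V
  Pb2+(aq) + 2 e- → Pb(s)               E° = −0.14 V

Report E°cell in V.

Ga3+(aq) gains electrons, so the Ga³⁺/Ga couple is the cathode; the Pb²⁺/Pb couple is the anode.
E°cell = E°(cathode) − E°(anode) = −0.55 − (−0.14) = −0.41 V.

−0.41 V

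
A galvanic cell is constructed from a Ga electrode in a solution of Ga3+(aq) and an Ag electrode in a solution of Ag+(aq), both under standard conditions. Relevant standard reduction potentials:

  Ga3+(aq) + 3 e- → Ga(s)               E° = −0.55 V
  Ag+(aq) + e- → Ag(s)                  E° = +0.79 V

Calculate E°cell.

The Ag⁺/Ag couple has the higher E°, so Ag ion is reduced (cathode) and Ga is oxidized (anode).
E°cell = E°(cathode) − E°(anode) = +0.79 − (−0.55) = +1.34 V.

+1.34 V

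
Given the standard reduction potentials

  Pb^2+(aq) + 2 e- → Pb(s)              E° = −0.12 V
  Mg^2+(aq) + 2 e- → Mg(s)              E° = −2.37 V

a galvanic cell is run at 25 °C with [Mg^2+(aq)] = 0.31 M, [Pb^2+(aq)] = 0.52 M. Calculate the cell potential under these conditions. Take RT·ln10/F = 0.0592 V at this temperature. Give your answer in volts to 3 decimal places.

The Pb²⁺/Pb couple has the more positive E°, so it is the cathode; Mg²⁺/Mg is the anode.
E°cell = E°cat − E°an = −0.12 − (−2.37) = +2.25 V; n = 2.
For the overall reaction Pb^2+(aq) + Mg(s) → Pb(s) + Mg^2+(aq), Q = [Mg^2+(aq)] / [Pb^2+(aq)] = 0.596, giving log Q = −0.225.
E = E° − (0.0592/n)·log Q = +2.25 − (0.0592/2)(−0.225) = +2.257 V.

+2.257 V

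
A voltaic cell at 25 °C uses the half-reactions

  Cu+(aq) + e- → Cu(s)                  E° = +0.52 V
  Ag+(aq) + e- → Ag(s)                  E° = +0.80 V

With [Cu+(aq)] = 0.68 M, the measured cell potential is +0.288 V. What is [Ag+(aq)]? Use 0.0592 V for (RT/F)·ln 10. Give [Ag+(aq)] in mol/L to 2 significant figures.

The Ag⁺/Ag couple has the larger reduction potential, so it is the cathode: E°cell = +0.80 − (+0.52) = +0.28 V and n = 1.
Rearranging E = E° − (0.0592/n)·log Q gives log Q = 1(+0.28 − (+0.288))/0.0592 = −0.135.
Balancing electrons gives Ag+(aq) + Cu(s) → Ag(s) + Cu+(aq); thus Q = [Cu+(aq)] / [Ag+(aq)].
Isolating [Ag+(aq)] in Q = 10^{−0.135} yields log [Ag+(aq)] = −0.032, i.e. 0.93 M.

0.93 M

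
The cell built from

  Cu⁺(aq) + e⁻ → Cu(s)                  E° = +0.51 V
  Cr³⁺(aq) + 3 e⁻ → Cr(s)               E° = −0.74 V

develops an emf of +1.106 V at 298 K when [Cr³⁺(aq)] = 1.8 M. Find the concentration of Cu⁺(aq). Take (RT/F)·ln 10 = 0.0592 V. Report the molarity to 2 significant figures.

0.0045 M

With Cu⁺/Cu at the cathode and Cr³⁺/Cr at the anode, E°cell = +0.51 − (−0.74) = +1.25 V (n = 3).
Since E = E° − (0.0592/n)·log Q, log Q = n(E° − E)/0.0592 = 7.297.
The balanced reaction is 3 Cu⁺(aq) + Cr(s) → 3 Cu(s) + Cr³⁺(aq), so Q = [Cr³⁺(aq)] / [Cu⁺(aq)]^3.
Substituting the known concentrations and solving, log [Cu⁺(aq)] = −2.347 and [Cu⁺(aq)] = 0.0045 M.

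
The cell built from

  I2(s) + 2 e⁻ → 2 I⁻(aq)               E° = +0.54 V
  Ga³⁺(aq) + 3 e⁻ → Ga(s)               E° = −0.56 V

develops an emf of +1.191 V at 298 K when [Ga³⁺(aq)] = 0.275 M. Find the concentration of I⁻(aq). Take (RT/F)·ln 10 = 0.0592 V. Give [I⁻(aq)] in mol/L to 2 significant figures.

0.045 M

The I₂/I⁻ couple has the larger reduction potential, so it is the cathode: E°cell = +0.54 − (−0.56) = +1.10 V and n = 6.
From the Nernst equation, log Q = n(E° − E)/0.0592 = 6·(+1.10 − (+1.191))/0.0592 = −9.223.
For 3 I2(s) + 2 Ga(s) → 6 I⁻(aq) + 2 Ga³⁺(aq), the reaction quotient is Q = [I⁻(aq)]^6·[Ga³⁺(aq)]^2.
Isolating [I⁻(aq)] in Q = 10^{−9.223} yields log [I⁻(aq)] = −1.350, i.e. 0.045 M.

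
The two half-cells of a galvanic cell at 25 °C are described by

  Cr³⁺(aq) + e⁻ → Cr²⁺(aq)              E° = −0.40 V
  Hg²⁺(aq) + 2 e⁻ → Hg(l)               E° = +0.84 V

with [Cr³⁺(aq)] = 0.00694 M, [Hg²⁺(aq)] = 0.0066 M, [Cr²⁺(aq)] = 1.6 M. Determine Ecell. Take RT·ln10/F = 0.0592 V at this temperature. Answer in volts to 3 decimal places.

+1.315 V

Hg²⁺/Hg is reduced (cathode, E° = +0.84 V) and Cr³⁺/Cr²⁺ is oxidized (anode).
The standard potential is +0.84 − (−0.40) = +1.24 V and the balanced reaction transfers n = 2 electrons.
The balanced reaction is Hg²⁺(aq) + 2 Cr²⁺(aq) → Hg(l) + 2 Cr³⁺(aq), so Q = [Cr³⁺(aq)]^2 / ([Hg²⁺(aq)]·[Cr²⁺(aq)]^2) = 0.00285 and log Q = −2.545.
E = E° − (0.0592/n)·log Q = +1.24 − (0.0592/2)(−2.545) = +1.315 V.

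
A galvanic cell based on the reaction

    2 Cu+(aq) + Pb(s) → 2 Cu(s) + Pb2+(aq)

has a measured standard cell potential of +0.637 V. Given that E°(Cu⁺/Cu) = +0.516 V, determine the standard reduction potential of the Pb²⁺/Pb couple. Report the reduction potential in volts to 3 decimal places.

In the reaction as written the Cu⁺/Cu couple is reduced (cathode) and Pb²⁺/Pb is oxidized (anode), so E°cell = E°(Cu⁺/Cu) − E°(Pb²⁺/Pb).
E°(Pb²⁺/Pb) = E°(cathode) − E°cell = +0.516 − (+0.637) = −0.121 V.

−0.121 V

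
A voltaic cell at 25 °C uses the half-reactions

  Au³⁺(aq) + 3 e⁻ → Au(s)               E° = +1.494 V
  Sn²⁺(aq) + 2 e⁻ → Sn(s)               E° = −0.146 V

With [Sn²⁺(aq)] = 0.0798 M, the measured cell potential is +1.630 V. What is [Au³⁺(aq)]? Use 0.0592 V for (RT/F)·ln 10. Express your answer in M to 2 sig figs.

The Au³⁺/Au couple has the larger reduction potential, so it is the cathode: E°cell = +1.494 − (−0.146) = +1.640 V and n = 6.
Rearranging E = E° − (0.0592/n)·log Q gives log Q = 6(+1.640 − (+1.630))/0.0592 = 1.014.
Balancing electrons gives 2 Au³⁺(aq) + 3 Sn(s) → 2 Au(s) + 3 Sn²⁺(aq); thus Q = [Sn²⁺(aq)]^3 / [Au³⁺(aq)]^2.
Substituting the known concentrations and solving, log [Au³⁺(aq)] = −2.154 and [Au³⁺(aq)] = 0.0070 M.

0.0070 M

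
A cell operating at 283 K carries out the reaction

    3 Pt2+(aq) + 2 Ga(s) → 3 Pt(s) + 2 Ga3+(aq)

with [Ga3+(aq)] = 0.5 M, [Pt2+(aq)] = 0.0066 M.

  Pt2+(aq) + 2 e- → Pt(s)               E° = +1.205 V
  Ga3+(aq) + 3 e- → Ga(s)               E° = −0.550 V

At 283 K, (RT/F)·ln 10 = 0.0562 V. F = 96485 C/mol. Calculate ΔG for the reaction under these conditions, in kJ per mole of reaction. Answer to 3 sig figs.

−984 kJ/mol

The standard cell potential is +1.205 − (−0.550) = +1.755 V, with n = 6 electrons in the balanced equation.
The reaction quotient is [Ga3+(aq)]^2 / [Pt2+(aq)]^3 = 8.7×10^5; by Nernst, E = +1.755 − (0.0562/6)(5.939) = +1.6994 V.
Then ΔG = −nFE = −6 × 96485 × +1.6994 J/mol = −984 kJ/mol.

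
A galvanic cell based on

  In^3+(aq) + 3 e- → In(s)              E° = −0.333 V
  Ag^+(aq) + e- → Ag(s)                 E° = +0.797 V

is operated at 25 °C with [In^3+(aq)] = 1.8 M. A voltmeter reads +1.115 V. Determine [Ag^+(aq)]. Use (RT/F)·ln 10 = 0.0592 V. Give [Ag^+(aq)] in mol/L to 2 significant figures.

The Ag⁺/Ag couple has the larger reduction potential, so it is the cathode: E°cell = +0.797 − (−0.333) = +1.130 V and n = 3.
From the Nernst equation, log Q = n(E° − E)/0.0592 = 3·(+1.130 − (+1.115))/0.0592 = 0.760.
The balanced reaction is 3 Ag^+(aq) + In(s) → 3 Ag(s) + In^3+(aq), so Q = [In^3+(aq)] / [Ag^+(aq)]^3.
Substituting the known concentrations and solving, log [Ag^+(aq)] = −0.168 and [Ag^+(aq)] = 0.68 M.

0.68 M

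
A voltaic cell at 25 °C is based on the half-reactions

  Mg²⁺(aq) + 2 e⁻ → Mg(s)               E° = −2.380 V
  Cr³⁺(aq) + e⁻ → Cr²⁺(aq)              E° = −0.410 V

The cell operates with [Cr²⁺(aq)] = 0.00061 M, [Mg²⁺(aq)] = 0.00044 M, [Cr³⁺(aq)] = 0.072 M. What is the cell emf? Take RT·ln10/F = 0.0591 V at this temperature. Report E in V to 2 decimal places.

+2.19 V

Cr³⁺/Cr²⁺ is reduced (cathode, E° = −0.410 V) and Mg²⁺/Mg is oxidized (anode).
The standard potential is −0.410 − (−2.380) = +1.970 V and the balanced reaction transfers n = 2 electrons.
For the overall reaction 2 Cr³⁺(aq) + Mg(s) → 2 Cr²⁺(aq) + Mg²⁺(aq), Q = ([Cr²⁺(aq)]^2·[Mg²⁺(aq)]) / [Cr³⁺(aq)]^2 = 3.16×10^−8, giving log Q = −7.501.
E = E° − (0.0591/n)·log Q = +1.970 − (0.0591/2)(−7.501) = +2.19 V.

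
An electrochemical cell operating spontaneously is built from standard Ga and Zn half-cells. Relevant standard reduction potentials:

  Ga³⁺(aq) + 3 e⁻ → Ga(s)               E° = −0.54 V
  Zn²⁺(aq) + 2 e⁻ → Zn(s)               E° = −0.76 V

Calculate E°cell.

The Ga³⁺/Ga couple has the higher E°, so Ga ion is reduced (cathode) and Zn is oxidized (anode).
E°cell = E°(cathode) − E°(anode) = −0.54 − (−0.76) = +0.22 V.

+0.22 V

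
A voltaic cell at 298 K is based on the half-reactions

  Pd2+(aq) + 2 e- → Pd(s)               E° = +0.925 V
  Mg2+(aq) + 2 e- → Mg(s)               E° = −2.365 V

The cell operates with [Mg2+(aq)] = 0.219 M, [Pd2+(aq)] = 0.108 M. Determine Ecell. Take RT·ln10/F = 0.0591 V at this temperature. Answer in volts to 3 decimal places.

Pd²⁺/Pd is reduced (cathode, E° = +0.925 V) and Mg²⁺/Mg is oxidized (anode).
The standard potential is +0.925 − (−2.365) = +3.290 V and the balanced reaction transfers n = 2 electrons.
The balanced reaction is Pd2+(aq) + Mg(s) → Pd(s) + Mg2+(aq), so Q = [Mg2+(aq)] / [Pd2+(aq)] = 2.03 and log Q = 0.307.
E = E° − (0.0591/n)·log Q = +3.290 − (0.0591/2)(0.307) = +3.281 V.

+3.281 V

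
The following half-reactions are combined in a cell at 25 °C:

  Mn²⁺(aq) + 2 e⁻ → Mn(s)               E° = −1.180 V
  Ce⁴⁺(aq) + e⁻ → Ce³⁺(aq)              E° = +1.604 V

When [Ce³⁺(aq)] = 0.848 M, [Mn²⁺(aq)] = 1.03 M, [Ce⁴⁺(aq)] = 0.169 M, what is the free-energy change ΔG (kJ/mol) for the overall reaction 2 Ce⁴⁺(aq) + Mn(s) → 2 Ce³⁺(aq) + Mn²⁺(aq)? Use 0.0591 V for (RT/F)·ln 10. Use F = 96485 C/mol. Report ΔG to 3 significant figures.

−529 kJ/mol

The standard cell potential is +1.604 − (−1.180) = +2.784 V, with n = 2 electrons in the balanced equation.
Here Q = ([Ce³⁺(aq)]^2·[Mn²⁺(aq)]) / [Ce⁴⁺(aq)]^2 = 25.9 (log Q = 1.414), giving E = +2.784 − (0.0591/2)·(1.414) = +2.7422 V.
Then ΔG = −nFE = −2 × 96485 × +2.7422 J/mol = −529 kJ/mol.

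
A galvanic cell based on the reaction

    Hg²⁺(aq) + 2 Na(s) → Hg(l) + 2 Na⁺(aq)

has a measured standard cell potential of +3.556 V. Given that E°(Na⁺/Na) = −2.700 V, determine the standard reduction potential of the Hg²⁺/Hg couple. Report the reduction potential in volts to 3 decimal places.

+0.856 V

In the reaction as written the Hg²⁺/Hg couple is reduced (cathode) and Na⁺/Na is oxidized (anode), so E°cell = E°(Hg²⁺/Hg) − E°(Na⁺/Na).
E°(Hg²⁺/Hg) = E°cell + E°(anode) = +3.556 + (−2.700) = +0.856 V.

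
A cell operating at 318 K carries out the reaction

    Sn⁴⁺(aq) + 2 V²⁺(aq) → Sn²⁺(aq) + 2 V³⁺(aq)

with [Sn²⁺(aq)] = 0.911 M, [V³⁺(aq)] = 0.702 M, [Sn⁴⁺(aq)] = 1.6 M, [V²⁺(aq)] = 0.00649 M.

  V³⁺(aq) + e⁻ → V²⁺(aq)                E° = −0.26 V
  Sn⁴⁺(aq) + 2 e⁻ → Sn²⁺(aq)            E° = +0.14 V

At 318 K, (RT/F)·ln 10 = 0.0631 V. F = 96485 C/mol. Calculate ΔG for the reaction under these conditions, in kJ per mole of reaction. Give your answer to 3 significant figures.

E°cell = +0.14 − (−0.26) = +0.40 V; the balanced reaction transfers n = 2 electrons.
Q = ([Sn²⁺(aq)]·[V³⁺(aq)]^2) / ([Sn⁴⁺(aq)]·[V²⁺(aq)]^2) = 6.66×10^3, so log Q = 3.824 and E = +0.40 − (0.0631/2)(3.824) = +0.2794 V.
ΔG = −nFE = −(2)(96485)(+0.2794) J/mol = −53.9 kJ/mol.

−53.9 kJ/mol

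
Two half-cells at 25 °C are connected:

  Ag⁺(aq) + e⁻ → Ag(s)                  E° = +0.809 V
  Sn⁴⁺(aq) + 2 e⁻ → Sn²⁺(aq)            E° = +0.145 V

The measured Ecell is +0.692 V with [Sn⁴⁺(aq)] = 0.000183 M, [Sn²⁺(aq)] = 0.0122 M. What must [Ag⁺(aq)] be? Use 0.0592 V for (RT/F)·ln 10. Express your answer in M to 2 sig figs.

0.36 M

The Ag⁺/Ag couple has the larger reduction potential, so it is the cathode: E°cell = +0.809 − (+0.145) = +0.664 V and n = 2.
From the Nernst equation, log Q = n(E° − E)/0.0592 = 2·(+0.664 − (+0.692))/0.0592 = −0.946.
Balancing electrons gives 2 Ag⁺(aq) + Sn²⁺(aq) → 2 Ag(s) + Sn⁴⁺(aq); thus Q = [Sn⁴⁺(aq)] / ([Ag⁺(aq)]^2·[Sn²⁺(aq)]).
Solving for the unknown gives log [Ag⁺(aq)] = −0.439, so [Ag⁺(aq)] ≈ 0.36 M.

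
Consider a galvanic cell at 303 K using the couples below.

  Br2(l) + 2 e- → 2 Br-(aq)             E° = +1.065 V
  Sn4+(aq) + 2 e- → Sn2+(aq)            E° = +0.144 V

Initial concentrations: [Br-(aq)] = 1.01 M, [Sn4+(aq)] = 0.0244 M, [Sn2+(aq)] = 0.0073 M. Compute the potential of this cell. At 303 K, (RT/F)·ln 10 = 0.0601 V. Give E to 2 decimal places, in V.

Br₂/Br⁻ is reduced (cathode, E° = +1.065 V) and Sn⁴⁺/Sn²⁺ is oxidized (anode).
E°cell = +1.065 − (+0.144) = +0.921 V, with n = 2 electrons transferred.
For the overall reaction Br2(l) + Sn2+(aq) → 2 Br-(aq) + Sn4+(aq), Q = ([Br-(aq)]^2·[Sn4+(aq)]) / [Sn2+(aq)] = 3.41, giving log Q = 0.533.
E = E° − (0.0601/n)·log Q = +0.921 − (0.0601/2)(0.533) = +0.90 V.

+0.90 V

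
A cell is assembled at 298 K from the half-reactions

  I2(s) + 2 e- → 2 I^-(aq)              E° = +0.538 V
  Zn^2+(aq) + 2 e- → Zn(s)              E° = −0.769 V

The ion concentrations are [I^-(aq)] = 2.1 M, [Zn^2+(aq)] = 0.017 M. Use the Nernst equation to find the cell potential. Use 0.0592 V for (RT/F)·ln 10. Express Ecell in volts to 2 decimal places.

The I₂/I⁻ couple has the more positive E°, so it is the cathode; Zn²⁺/Zn is the anode.
E°cell = +0.538 − (−0.769) = +1.307 V, with n = 2 electrons transferred.
The balanced reaction is I2(s) + Zn(s) → 2 I^-(aq) + Zn^2+(aq), so Q = [I^-(aq)]^2·[Zn^2+(aq)] = 0.075 and log Q = −1.125.
Applying E = E° − (RT ln10/nF)·log Q gives +1.307 − (0.0592/2)(−1.125) = +1.34 V.

+1.34 V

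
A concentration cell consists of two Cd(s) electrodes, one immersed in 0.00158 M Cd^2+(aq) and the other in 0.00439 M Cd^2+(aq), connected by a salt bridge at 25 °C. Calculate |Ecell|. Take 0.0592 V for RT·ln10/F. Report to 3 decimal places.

0.013 V

For a concentration cell E°cell = 0, since both electrodes use the same couple.
The compartment with the higher Cd^2+(aq) concentration (0.00439 M) acts as the cathode; ions are reduced there and produced at the dilute (0.00158 M) anode.
With n = 2, Ecell = −(0.0592/2)·log([dilute]/[conc]) = −(0.0592/2)·log(0.00158/0.00439) = +0.013 V.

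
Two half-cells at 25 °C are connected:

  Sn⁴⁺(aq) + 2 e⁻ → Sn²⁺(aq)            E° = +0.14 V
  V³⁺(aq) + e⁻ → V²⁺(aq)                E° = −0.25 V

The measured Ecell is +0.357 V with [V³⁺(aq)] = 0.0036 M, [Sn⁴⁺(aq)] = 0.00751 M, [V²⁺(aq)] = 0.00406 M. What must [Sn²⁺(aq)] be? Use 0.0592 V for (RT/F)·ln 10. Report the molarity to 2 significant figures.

The Sn⁴⁺/Sn²⁺ couple has the larger reduction potential, so it is the cathode: E°cell = +0.14 − (−0.25) = +0.39 V and n = 2.
Since E = E° − (0.0592/n)·log Q, log Q = n(E° − E)/0.0592 = 1.115.
For Sn⁴⁺(aq) + 2 V²⁺(aq) → Sn²⁺(aq) + 2 V³⁺(aq), the reaction quotient is Q = ([Sn²⁺(aq)]·[V³⁺(aq)]^2) / ([Sn⁴⁺(aq)]·[V²⁺(aq)]^2).
Isolating [Sn²⁺(aq)] in Q = 10^{1.115} yields log [Sn²⁺(aq)] = −0.905, i.e. 0.12 M.

0.12 M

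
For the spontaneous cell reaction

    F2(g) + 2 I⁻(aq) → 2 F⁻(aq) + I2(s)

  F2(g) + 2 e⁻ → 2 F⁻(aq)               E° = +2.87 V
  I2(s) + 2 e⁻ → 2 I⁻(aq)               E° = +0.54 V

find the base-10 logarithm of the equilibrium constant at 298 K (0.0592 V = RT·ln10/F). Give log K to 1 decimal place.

The F₂/F⁻ couple is reduced (cathode); E°cell = +2.87 − (+0.54) = +2.33 V with n = 2.
At equilibrium E = 0, so log K = nE°cell / 0.0592 = (2)(+2.33) / 0.0592 = 78.7.

log K = 78.7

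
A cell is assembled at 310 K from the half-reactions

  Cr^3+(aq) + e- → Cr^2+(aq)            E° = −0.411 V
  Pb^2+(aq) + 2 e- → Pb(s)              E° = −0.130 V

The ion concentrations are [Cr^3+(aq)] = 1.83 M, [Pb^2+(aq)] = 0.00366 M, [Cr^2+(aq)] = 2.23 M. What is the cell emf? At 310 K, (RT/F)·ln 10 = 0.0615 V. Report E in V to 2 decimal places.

Pb²⁺/Pb is reduced (cathode, E° = −0.130 V) and Cr³⁺/Cr²⁺ is oxidized (anode).
E°cell = E°cat − E°an = −0.130 − (−0.411) = +0.281 V; n = 2.
The balanced reaction is Pb^2+(aq) + 2 Cr^2+(aq) → Pb(s) + 2 Cr^3+(aq), so Q = [Cr^3+(aq)]^2 / ([Pb^2+(aq)]·[Cr^2+(aq)]^2) = 184 and log Q = 2.265.
Applying E = E° − (RT ln10/nF)·log Q gives +0.281 − (0.0615/2)(2.265) = +0.21 V.

+0.21 V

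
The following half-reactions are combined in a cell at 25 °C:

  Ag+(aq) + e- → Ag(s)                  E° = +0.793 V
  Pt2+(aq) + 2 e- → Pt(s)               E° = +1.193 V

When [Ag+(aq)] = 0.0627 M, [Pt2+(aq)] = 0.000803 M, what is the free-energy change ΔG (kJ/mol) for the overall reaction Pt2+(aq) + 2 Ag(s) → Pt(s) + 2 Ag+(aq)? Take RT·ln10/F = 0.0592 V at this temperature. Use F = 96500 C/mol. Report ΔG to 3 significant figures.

E°cell = +1.193 − (+0.793) = +0.400 V; the balanced reaction transfers n = 2 electrons.
The reaction quotient is [Ag+(aq)]^2 / [Pt2+(aq)] = 4.9; by Nernst, E = +0.400 − (0.0592/2)(0.690) = +0.3796 V.
ΔG = −nFE = −(2)(96500)(+0.3796) J/mol = −73.3 kJ/mol.

−73.3 kJ/mol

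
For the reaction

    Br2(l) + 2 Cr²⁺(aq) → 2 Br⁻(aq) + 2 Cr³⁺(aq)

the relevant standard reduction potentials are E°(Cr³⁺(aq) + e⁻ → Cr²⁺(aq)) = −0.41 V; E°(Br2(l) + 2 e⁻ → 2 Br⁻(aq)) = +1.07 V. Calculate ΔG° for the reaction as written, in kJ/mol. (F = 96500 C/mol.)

In the reaction as written Br2(l) is reduced, so the Br₂/Br⁻ couple is the cathode and Cr³⁺/Cr²⁺ is the anode.
E°cell = +1.07 − (−0.41) = +1.48 V; balancing electrons gives n = 2.
ΔG° = −nFE°cell = −(2)(96500)(+1.48) J/mol = −286 kJ/mol.

−286 kJ/mol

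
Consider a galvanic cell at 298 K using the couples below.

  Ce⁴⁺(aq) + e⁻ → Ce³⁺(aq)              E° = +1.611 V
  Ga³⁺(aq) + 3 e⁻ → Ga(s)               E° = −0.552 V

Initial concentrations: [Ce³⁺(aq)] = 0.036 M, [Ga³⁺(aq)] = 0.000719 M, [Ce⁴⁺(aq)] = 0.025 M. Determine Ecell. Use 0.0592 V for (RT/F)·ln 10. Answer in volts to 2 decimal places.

+2.22 V

The Ce⁴⁺/Ce³⁺ couple has the more positive E°, so it is the cathode; Ga³⁺/Ga is the anode.
E°cell = +1.611 − (−0.552) = +2.163 V, with n = 3 electrons transferred.
Balancing gives 3 Ce⁴⁺(aq) + Ga(s) → 3 Ce³⁺(aq) + Ga³⁺(aq); hence Q = ([Ce³⁺(aq)]^3·[Ga³⁺(aq)]) / [Ce⁴⁺(aq)]^3 = 0.00215 (log Q = −2.668).
By the Nernst equation, E = +2.163 − (0.0592/3)·(−2.668) = +2.22 V.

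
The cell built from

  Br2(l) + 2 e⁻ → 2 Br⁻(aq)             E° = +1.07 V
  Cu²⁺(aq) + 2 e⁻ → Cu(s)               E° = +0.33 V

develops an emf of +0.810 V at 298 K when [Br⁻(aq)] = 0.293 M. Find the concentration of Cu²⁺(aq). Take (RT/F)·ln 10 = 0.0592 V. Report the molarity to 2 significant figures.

0.050 M

The Br₂/Br⁻ couple has the larger reduction potential, so it is the cathode: E°cell = +1.07 − (+0.33) = +0.74 V and n = 2.
From the Nernst equation, log Q = n(E° − E)/0.0592 = 2·(+0.74 − (+0.810))/0.0592 = −2.365.
For Br2(l) + Cu(s) → 2 Br⁻(aq) + Cu²⁺(aq), the reaction quotient is Q = [Br⁻(aq)]^2·[Cu²⁺(aq)].
Solving for the unknown gives log [Cu²⁺(aq)] = −1.299, so [Cu²⁺(aq)] ≈ 0.050 M.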